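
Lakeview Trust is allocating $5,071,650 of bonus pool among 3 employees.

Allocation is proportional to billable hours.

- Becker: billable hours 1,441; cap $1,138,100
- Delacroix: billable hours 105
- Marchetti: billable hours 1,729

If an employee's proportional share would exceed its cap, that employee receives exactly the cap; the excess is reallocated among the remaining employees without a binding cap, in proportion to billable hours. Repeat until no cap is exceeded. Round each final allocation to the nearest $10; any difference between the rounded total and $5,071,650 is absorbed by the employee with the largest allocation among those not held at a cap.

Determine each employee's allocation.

Becker: $1,138,100; Delacroix: $225,200; Marchetti: $3,708,350

Sum of billable hours: 3,275.
Pro-rata shares before constraints: Becker 2,231,526.00; Delacroix 162,602.52; Marchetti 2,677,521.48.
Cap binds for Becker ($1,138,100); balance $3,933,550 reallocated over remaining billable hours 1,834.
Remaining shares: Delacroix 225,203.24 → $225,200; Marchetti 3,708,346.76 → $3,708,350.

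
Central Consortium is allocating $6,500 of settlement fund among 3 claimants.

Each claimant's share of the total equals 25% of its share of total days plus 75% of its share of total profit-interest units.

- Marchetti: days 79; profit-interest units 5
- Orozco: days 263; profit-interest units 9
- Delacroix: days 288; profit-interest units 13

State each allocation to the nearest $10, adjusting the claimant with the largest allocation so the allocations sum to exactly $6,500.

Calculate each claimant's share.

Totals — days 630, profit-interest units 27.
Blended shares (25% days + 75% profit-interest units): Marchetti 0.1702; Orozco 0.3544; Delacroix 0.4754.
Raw shares: Marchetti 1,106.55; Orozco 2,303.37; Delacroix 3,090.08.
Rounded to nearest $10: Marchetti $1,110; Orozco $2,300; Delacroix $3,090. Sum = $6,500.
Rounded total matches; no reconciliation needed.

Marchetti: $1,110 · Orozco: $2,300 · Delacroix: $3,090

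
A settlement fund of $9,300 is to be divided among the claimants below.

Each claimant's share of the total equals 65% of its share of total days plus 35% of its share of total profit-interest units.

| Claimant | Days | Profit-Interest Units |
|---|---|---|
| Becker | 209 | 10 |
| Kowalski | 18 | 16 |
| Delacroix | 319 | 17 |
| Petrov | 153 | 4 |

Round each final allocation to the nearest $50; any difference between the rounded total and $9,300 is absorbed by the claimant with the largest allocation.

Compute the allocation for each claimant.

Days total 699; profit-interest units total 47.
Blended shares (65% days + 35% profit-interest units): Becker 0.2688; Kowalski 0.1359; Delacroix 0.4232; Petrov 0.1721.
Proportional shares: Becker 2,500.00; Kowalski 1,263.75; Delacroix 3,936.07; Petrov 1,600.18.
Rounded to nearest $50: Becker $2,500; Kowalski $1,250; Delacroix $3,950; Petrov $1,600. Sum = $9,300.
No rounding difference to absorb.

Becker: $2,500 · Kowalski: $1,250 · Delacroix: $3,950 · Petrov: $1,600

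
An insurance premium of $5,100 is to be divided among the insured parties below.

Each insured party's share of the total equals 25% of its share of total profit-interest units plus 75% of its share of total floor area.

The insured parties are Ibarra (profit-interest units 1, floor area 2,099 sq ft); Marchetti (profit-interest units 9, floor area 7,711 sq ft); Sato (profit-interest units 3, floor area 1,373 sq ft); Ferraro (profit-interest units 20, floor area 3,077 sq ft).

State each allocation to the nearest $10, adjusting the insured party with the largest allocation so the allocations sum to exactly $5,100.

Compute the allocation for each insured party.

Ibarra: $600 · Marchetti: $2,420 · Sato: $480 · Ferraro: $1,600

Profit-interest units total 33; floor area total 14,260.
Blended shares (25% profit-interest units + 75% floor area): Ibarra 0.1180; Marchetti 0.4737; Sato 0.0949; Ferraro 0.3133.
Unrounded shares: Ibarra 601.66; Marchetti 2,416.07; Sato 484.19; Ferraro 1,598.08.
After rounding ($10): Ibarra $600; Marchetti $2,420; Sato $480; Ferraro $1,600. Sum = $5,100.
Rounded total matches; no reconciliation needed.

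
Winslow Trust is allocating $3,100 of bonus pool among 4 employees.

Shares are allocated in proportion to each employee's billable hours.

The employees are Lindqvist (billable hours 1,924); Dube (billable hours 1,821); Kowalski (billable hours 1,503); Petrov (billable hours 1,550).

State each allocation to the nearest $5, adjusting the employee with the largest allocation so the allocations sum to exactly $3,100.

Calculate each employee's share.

Billable hours total: 6,798.
Proportional shares: Lindqvist 1,924/6,798 × $3,100 = 877.38; Dube 1,821/6,798 × $3,100 = 830.41; Kowalski 1,503/6,798 × $3,100 = 685.39; Petrov 1,550/6,798 × $3,100 = 706.83.
At nearest $5: Lindqvist $875; Dube $830; Kowalski $685; Petrov $705. Sum = $3,095.
Difference $3,100 − $3,095 = +$5 applied to largest allocation (Lindqvist): Lindqvist becomes $880.

Lindqvist: $880 | Dube: $830 | Kowalski: $685 | Petrov: $705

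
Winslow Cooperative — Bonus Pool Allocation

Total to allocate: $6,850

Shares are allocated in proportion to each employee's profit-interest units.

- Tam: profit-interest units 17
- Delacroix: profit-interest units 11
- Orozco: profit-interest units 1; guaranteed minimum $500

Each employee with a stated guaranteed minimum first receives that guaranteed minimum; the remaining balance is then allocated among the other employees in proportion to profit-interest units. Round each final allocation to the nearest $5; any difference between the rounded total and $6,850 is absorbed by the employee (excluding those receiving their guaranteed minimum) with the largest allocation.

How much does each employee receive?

Minimums first: Orozco $500. Balance $6,350.
Balance split over remaining profit-interest units 28: Tam 3,855.36 → $3,855; Delacroix 2,494.64 → $2,495.

Tam: $3,855 · Delacroix: $2,495 · Orozco: $500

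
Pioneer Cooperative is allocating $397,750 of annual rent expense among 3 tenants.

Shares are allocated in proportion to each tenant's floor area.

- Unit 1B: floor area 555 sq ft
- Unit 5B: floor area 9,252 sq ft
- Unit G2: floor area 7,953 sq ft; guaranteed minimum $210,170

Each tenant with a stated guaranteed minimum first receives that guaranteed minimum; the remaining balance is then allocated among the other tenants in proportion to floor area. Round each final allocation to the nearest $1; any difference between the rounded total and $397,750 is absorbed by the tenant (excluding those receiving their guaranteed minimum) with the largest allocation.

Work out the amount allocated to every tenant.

Fund the minimums — Unit G2 $210,170. Remaining pool $187,580.
Remaining pool split over remaining floor area 9,807: Unit 1B 10,615.57 → $10,616; Unit 5B 176,964.43 → $176,964.

Unit 1B: $10,616 | Unit 5B: $176,964 | Unit G2: $210,170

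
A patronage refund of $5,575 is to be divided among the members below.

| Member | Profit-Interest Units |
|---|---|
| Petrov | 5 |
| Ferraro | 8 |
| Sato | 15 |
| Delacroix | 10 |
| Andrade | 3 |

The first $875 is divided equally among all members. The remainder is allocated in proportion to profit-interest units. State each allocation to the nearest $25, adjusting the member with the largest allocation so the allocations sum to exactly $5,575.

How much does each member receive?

Petrov: $750 | Ferraro: $1,100 | Sato: $1,875 | Delacroix: $1,325 | Andrade: $525

$875 shared equally gives $175 per member.
Remainder $4,700 by profit-interest units (total 41): Petrov 573.17 → $575; Ferraro 917.07 → $925; Sato 1,719.51 → $1,725; Delacroix 1,146.34 → $1,150; Andrade 343.90 → $350.
Rounding difference −$25 on remainder applied to Sato.
Totals: Petrov $175 + $575 = $750; Ferraro $175 + $925 = $1,100; Sato $175 + $1,700 = $1,875; Delacroix $175 + $1,150 = $1,325; Andrade $175 + $350 = $525.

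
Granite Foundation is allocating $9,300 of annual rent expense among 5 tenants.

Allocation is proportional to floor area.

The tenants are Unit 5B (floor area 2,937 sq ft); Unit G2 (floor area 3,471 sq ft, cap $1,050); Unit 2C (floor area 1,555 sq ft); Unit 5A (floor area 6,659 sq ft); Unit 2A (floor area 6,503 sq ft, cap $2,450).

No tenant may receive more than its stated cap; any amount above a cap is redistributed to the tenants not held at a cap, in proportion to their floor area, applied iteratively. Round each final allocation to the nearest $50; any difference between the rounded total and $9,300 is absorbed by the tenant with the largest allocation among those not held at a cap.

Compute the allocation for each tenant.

Unit 5B: $1,550; Unit G2: $1,050; Unit 2C: $800; Unit 5A: $3,450; Unit 2A: $2,450

Sum of floor area: 21,125.
Unconstrained shares: Unit 5B 1,292.98; Unit G2 1,528.06; Unit 2C 684.57; Unit 5A 2,931.54; Unit 2A 2,862.86.
Cap binds for Unit G2 ($1,050), Unit 2A ($2,450); residual $5,800 reallocated over remaining floor area 11,151.
Remaining shares: Unit 5B 1,527.63 → $1,550; Unit 2C 808.81 → $800; Unit 5A 3,463.56 → $3,450.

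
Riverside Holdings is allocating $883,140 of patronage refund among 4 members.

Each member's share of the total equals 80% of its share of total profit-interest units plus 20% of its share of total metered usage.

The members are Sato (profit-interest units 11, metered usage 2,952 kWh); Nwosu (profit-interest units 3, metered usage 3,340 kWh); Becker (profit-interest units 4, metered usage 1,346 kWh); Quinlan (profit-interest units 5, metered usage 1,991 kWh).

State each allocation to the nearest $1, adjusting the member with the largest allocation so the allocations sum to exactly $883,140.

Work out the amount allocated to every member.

Sato: $392,047 · Nwosu: $153,420 · Becker: $147,562 · Quinlan: $190,111

Totals — profit-interest units 23, metered usage 9,629.
Blended shares (80% profit-interest units + 20% metered usage): Sato 0.4439; Nwosu 0.1737; Becker 0.1671; Quinlan 0.2153.
Pro-rata amounts: Sato 392,046.58; Nwosu 153,420.49; Becker 147,561.78; Quinlan 190,111.15.
After rounding ($1): Sato $392,047; Nwosu $153,420; Becker $147,562; Quinlan $190,111. Sum = $883,140.
No rounding difference to absorb.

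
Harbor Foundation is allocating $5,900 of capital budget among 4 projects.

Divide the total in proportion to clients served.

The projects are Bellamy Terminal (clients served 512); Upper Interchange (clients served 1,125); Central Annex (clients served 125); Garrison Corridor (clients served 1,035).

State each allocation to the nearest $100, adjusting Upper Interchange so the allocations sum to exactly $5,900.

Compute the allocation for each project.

Bellamy Terminal: $1,100 · Upper Interchange: $2,300 · Central Annex: $300 · Garrison Corridor: $2,200

Combined clients served = 2,797.
Raw shares: Bellamy Terminal 512/2,797 × $5,900 = 1,080.01; Upper Interchange 1,125/2,797 × $5,900 = 2,373.08; Central Annex 125/2,797 × $5,900 = 263.68; Garrison Corridor 1,035/2,797 × $5,900 = 2,183.23.
At nearest $100: Bellamy Terminal $1,100; Upper Interchange $2,400; Central Annex $300; Garrison Corridor $2,200. Sum = $6,000.
Difference $5,900 − $6,000 = −$100 applied to Upper Interchange: Upper Interchange becomes $2,300.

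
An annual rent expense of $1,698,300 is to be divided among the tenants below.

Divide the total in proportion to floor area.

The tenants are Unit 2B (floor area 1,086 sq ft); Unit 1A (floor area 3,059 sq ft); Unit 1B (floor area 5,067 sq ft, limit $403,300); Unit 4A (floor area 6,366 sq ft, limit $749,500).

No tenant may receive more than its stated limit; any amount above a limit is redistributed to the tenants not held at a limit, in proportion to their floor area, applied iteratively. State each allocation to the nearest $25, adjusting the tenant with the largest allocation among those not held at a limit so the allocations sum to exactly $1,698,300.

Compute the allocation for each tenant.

Combined floor area = 15,578.
Unconstrained shares: Unit 2B 118,394.77; Unit 1A 333,489.52; Unit 1B 552,399.93; Unit 4A 694,015.78.
Held at cap: Unit 1B ($403,300); remaining pool $1,295,000 reallocated over remaining floor area 10,511.
Held at cap: Unit 4A ($749,500); remaining pool $545,500 reallocated over remaining floor area 4,145.
Redistributed shares: Unit 2B 142,922.32 → $142,925; Unit 1A 402,577.68 → $402,575.

Unit 2B: $142,925 | Unit 1A: $402,575 | Unit 1B: $403,300 | Unit 4A: $749,500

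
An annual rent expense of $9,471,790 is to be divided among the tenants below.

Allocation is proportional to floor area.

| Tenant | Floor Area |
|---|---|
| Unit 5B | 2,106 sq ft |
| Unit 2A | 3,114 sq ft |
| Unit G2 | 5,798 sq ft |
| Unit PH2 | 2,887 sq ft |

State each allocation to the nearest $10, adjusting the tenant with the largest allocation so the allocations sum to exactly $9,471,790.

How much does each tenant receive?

Unit 5B: $1,434,560 | Unit 2A: $2,121,190 | Unit G2: $3,949,480 | Unit PH2: $1,966,560

Total floor area = 13,905.
Pro-rata amounts: Unit 5B 2,106/13,905 × $9,471,790 = 1,434,562.37; Unit 2A 3,114/13,905 × $9,471,790 = 2,121,190.51; Unit G2 5,798/13,905 × $9,471,790 = 3,949,474.18; Unit PH2 2,887/13,905 × $9,471,790 = 1,966,562.94.
Rounded to nearest $10: Unit 5B $1,434,560; Unit 2A $2,121,190; Unit G2 $3,949,470; Unit PH2 $1,966,560. Sum = $9,471,780.
Difference $9,471,790 − $9,471,780 = +$10 applied to largest allocation (Unit G2): Unit G2 becomes $3,949,480.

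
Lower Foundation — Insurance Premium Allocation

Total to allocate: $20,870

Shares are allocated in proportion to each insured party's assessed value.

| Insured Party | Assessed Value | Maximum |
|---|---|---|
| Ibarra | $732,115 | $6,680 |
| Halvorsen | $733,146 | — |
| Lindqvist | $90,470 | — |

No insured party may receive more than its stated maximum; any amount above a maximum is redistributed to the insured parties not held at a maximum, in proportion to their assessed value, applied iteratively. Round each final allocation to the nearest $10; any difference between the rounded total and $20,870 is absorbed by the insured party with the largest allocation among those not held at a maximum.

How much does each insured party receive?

Ibarra: $6,680 · Halvorsen: $12,630 · Lindqvist: $1,560

Assessed value total: 1,555,731.
Unconstrained shares: Ibarra 9,821.26; Halvorsen 9,835.09; Lindqvist 1,213.65.
Cap binds for Ibarra ($6,680); remaining pool $14,190 reallocated over remaining assessed value 823,616.
Shares after redistribution: Halvorsen 12,631.30 → $12,630; Lindqvist 1,558.70 → $1,560.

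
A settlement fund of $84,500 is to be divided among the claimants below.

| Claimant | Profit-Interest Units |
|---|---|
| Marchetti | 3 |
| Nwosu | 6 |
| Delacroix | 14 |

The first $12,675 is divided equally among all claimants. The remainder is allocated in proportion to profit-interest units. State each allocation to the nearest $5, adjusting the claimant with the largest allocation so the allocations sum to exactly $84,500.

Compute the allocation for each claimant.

Equal tier: $12,675 ÷ 3 = $4,225 apiece.
Remainder $71,825 by profit-interest units (total 23): Marchetti 9,368.48 → $9,370; Nwosu 18,736.96 → $18,735; Delacroix 43,719.57 → $43,720.
Totals: Marchetti $4,225 + $9,370 = $13,595; Nwosu $4,225 + $18,735 = $22,960; Delacroix $4,225 + $43,720 = $47,945.

Marchetti: $13,595 · Nwosu: $22,960 · Delacroix: $47,945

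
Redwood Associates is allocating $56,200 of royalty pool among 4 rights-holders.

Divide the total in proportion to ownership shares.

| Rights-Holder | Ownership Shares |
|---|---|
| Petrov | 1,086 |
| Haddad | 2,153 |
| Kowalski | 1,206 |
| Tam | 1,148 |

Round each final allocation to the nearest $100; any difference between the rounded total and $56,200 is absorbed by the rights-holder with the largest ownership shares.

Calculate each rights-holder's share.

Total ownership shares = 5,593.
Raw shares: Petrov 1,086/5,593 × $56,200 = 10,912.43; Haddad 2,153/5,593 × $56,200 = 21,633.94; Kowalski 1,206/5,593 × $56,200 = 12,118.22; Tam 1,148/5,593 × $56,200 = 11,535.42.
At nearest $100: Petrov $10,900; Haddad $21,600; Kowalski $12,100; Tam $11,500. Sum = $56,100.
Difference $56,200 − $56,100 = +$100 applied to largest ownership shares (Haddad): Haddad becomes $21,700.

Petrov: $10,900 · Haddad: $21,700 · Kowalski: $12,100 · Tam: $11,500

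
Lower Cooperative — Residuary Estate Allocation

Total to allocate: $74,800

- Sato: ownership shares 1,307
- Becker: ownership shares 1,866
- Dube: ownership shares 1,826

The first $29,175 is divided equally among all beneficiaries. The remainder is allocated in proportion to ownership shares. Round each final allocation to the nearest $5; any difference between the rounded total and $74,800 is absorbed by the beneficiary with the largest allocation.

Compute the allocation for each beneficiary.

Sato: $21,655 · Becker: $26,755 · Dube: $26,390

$29,175 shared equally gives $9,725 per beneficiary.
Remainder $45,625 by ownership shares (total 4,999): Sato 11,928.76 → $11,930; Becker 17,030.66 → $17,030; Dube 16,665.58 → $16,665.
Totals: Sato $9,725 + $11,930 = $21,655; Becker $9,725 + $17,030 = $26,755; Dube $9,725 + $16,665 = $26,390.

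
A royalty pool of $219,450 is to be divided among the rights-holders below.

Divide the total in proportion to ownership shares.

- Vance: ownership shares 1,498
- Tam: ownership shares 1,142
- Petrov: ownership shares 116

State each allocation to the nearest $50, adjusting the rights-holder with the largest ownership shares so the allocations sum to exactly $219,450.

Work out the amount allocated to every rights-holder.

Sum of ownership shares: 2,756.
Unrounded shares: Vance 1,498/2,756 × $219,450 = 119,280.15; Tam 1,142/2,756 × $219,450 = 90,933.20; Petrov 116/2,756 × $219,450 = 9,236.65.
Rounded to nearest $50: Vance $119,300; Tam $90,950; Petrov $9,250. Sum = $219,500.
Difference $219,450 − $219,500 = −$50 applied to largest ownership shares (Vance): Vance becomes $119,250.

Vance: $119,250 | Tam: $90,950 | Petrov: $9,250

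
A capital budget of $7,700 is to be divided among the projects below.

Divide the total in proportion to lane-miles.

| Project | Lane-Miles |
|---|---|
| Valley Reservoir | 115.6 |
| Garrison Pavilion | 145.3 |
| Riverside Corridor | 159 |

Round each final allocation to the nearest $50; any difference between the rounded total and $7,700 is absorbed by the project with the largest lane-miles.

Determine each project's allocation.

Valley Reservoir: $2,100; Garrison Pavilion: $2,650; Riverside Corridor: $2,950

Total lane-miles = 419.9.
Proportional shares: Valley Reservoir 115.6/419.9 × $7,700 = 2,119.84; Garrison Pavilion 145.3/419.9 × $7,700 = 2,664.47; Riverside Corridor 159/419.9 × $7,700 = 2,915.69.
At nearest $50: Valley Reservoir $2,100; Garrison Pavilion $2,650; Riverside Corridor $2,900. Sum = $7,650.
Difference $7,700 − $7,650 = +$50 applied to largest lane-miles (Riverside Corridor): Riverside Corridor becomes $2,950.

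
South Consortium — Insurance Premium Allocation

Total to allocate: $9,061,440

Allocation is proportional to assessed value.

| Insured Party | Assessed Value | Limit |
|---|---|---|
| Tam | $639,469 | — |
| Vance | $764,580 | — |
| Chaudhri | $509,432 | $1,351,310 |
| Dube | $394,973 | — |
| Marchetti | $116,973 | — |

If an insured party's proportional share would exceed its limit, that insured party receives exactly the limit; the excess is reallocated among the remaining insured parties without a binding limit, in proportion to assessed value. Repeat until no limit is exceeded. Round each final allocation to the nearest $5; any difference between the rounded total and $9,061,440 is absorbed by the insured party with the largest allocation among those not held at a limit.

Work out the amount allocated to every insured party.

Tam: $2,573,280 | Vance: $3,076,735 | Chaudhri: $1,351,310 | Dube: $1,589,405 | Marchetti: $470,710

Total assessed value = 2,425,427.
Pro-rata shares before constraints: Tam 2,389,067.98; Vance 2,856,484.98; Chaudhri 1,903,247.35; Dube 1,475,626.41; Marchetti 437,013.29.
Capped: Chaudhri ($1,351,310); residual $7,710,130 reallocated over remaining assessed value 1,915,995.
Remaining shares: Tam 2,573,278.70 → $2,573,280; Vance 3,076,736.21 → $3,076,735; Dube 1,589,405.60 → $1,589,405; Marchetti 470,709.49 → $470,710.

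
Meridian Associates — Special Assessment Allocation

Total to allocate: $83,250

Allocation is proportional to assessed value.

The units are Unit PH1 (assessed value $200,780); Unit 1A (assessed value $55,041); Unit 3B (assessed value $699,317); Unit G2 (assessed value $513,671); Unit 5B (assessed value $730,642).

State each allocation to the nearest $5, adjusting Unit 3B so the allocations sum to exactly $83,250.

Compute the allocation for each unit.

Unit PH1: $7,600 | Unit 1A: $2,085 | Unit 3B: $26,465 | Unit G2: $19,445 | Unit 5B: $27,655

Assessed value total: 2,199,451.
Pro-rata amounts: Unit PH1 200,780/2,199,451 × $83,250 = 7,599.59; Unit 1A 55,041/2,199,451 × $83,250 = 2,083.32; Unit 3B 699,317/2,199,451 × $83,250 = 26,469.40; Unit G2 513,671/2,199,451 × $83,250 = 19,442.63; Unit 5B 730,642/2,199,451 × $83,250 = 27,655.06.
At nearest $5: Unit PH1 $7,600; Unit 1A $2,085; Unit 3B $26,470; Unit G2 $19,445; Unit 5B $27,655. Sum = $83,255.
Difference $83,250 − $83,255 = −$5 applied to Unit 3B: Unit 3B becomes $26,465.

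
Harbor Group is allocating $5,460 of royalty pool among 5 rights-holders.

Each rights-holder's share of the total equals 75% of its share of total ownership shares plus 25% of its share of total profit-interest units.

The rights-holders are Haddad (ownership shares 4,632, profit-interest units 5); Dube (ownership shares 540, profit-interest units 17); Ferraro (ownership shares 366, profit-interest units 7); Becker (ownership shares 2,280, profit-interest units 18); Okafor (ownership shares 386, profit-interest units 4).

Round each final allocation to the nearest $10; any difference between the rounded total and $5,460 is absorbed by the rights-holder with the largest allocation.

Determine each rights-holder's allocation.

Ownership shares total 8,204; profit-interest units total 51.
Blended shares (75% ownership shares + 25% profit-interest units): Haddad 0.4480; Dube 0.1327; Ferraro 0.0678; Becker 0.2967; Okafor 0.0549.
Raw shares: Haddad 2,445.87; Dube 724.54; Ferraro 370.04; Becker 1,619.82; Okafor 299.73.
After rounding ($10): Haddad $2,450; Dube $720; Ferraro $370; Becker $1,620; Okafor $300. Sum = $5,460.
Rounded total matches; no reconciliation needed.

Haddad: $2,450; Dube: $720; Ferraro: $370; Becker: $1,620; Okafor: $300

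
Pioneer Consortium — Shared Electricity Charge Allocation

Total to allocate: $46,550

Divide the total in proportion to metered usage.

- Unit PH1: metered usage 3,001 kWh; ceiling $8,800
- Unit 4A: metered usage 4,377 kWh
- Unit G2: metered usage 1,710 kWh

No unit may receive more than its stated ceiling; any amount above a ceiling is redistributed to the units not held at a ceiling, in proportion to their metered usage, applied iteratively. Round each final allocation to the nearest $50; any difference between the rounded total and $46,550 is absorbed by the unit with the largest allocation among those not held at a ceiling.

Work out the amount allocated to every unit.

Unit PH1: $8,800; Unit 4A: $27,150; Unit G2: $10,600

Combined metered usage = 9,088.
Pro-rata shares before constraints: Unit PH1 15,371.54; Unit 4A 22,419.60; Unit G2 8,758.86.
Cap binds for Unit PH1 ($8,800); residual $37,750 reallocated over remaining metered usage 6,087.
Redistributed shares: Unit 4A 27,145.02 → $27,150; Unit G2 10,604.98 → $10,600.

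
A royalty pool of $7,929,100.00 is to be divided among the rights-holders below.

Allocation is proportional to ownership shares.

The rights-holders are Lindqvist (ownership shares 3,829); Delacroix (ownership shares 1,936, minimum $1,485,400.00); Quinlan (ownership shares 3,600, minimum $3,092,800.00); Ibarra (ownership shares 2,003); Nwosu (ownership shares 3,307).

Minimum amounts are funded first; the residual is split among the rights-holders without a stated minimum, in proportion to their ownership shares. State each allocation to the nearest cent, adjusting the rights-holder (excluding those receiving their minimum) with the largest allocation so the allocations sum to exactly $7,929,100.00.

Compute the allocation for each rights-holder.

Minimums first: Delacroix $1,485,400.00; Quinlan $3,092,800.00. Residual $3,350,900.00.
Residual split over remaining ownership shares 9,139: Lindqvist 1,403,938.7351 → $1,403,938.74; Ibarra 734,418.7220 → $734,418.72; Nwosu 1,212,542.5429 → $1,212,542.54.

Lindqvist: $1,403,938.74 · Delacroix: $1,485,400.00 · Quinlan: $3,092,800.00 · Ibarra: $734,418.72 · Nwosu: $1,212,542.54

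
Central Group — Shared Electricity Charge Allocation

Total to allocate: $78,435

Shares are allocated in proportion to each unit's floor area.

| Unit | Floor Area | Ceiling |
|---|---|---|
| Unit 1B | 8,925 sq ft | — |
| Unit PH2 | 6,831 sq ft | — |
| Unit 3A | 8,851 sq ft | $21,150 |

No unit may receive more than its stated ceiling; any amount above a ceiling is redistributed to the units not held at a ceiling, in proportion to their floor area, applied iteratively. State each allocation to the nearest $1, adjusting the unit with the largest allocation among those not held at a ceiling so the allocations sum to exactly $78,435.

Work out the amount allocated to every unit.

Sum of floor area: 24,607.
Pro-rata shares before constraints: Unit 1B 28,448.51; Unit PH2 21,773.86; Unit 3A 28,212.63.
Cap binds for Unit 3A ($21,150); residual $57,285 reallocated over remaining floor area 15,756.
Redistributed shares: Unit 1B 32,449.14 → $32,449; Unit PH2 24,835.86 → $24,836.

Unit 1B: $32,449 | Unit PH2: $24,836 | Unit 3A: $21,150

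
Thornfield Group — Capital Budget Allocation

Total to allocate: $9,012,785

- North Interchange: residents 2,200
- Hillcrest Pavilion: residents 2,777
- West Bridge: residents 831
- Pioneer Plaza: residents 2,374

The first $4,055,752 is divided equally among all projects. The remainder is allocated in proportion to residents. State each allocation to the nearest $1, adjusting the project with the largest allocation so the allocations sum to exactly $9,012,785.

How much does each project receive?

Equal tier: $4,055,752 ÷ 4 = $1,013,938 apiece.
Remainder $4,957,033 by residents (total 8,182): North Interchange 1,332,861.48 → $1,332,861; Hillcrest Pavilion 1,682,434.69 → $1,682,435; West Bridge 503,458.13 → $503,458; Pioneer Plaza 1,438,278.70 → $1,438,279.
Totals: North Interchange $1,013,938 + $1,332,861 = $2,346,799; Hillcrest Pavilion $1,013,938 + $1,682,435 = $2,696,373; West Bridge $1,013,938 + $503,458 = $1,517,396; Pioneer Plaza $1,013,938 + $1,438,279 = $2,452,217.

North Interchange: $2,346,799 · Hillcrest Pavilion: $2,696,373 · West Bridge: $1,517,396 · Pioneer Plaza: $2,452,217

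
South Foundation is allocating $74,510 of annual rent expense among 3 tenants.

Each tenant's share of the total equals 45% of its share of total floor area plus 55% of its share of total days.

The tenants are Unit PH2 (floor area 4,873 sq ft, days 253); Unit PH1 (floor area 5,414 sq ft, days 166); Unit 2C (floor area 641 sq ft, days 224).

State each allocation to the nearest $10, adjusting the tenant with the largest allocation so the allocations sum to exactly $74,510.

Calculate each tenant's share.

Unit PH2: $31,080 · Unit PH1: $27,190 · Unit 2C: $16,240

Floor area total 10,928; days total 643.
Blended shares (45% floor area + 55% days): Unit PH2 0.4171; Unit PH1 0.3649; Unit 2C 0.2180.
Unrounded shares: Unit PH2 31,075.95; Unit PH1 27,191.06; Unit 2C 16,242.98.
Rounded to nearest $10: Unit PH2 $31,080; Unit PH1 $27,190; Unit 2C $16,240. Sum = $74,510.
Sum already equals the total — no adjustment.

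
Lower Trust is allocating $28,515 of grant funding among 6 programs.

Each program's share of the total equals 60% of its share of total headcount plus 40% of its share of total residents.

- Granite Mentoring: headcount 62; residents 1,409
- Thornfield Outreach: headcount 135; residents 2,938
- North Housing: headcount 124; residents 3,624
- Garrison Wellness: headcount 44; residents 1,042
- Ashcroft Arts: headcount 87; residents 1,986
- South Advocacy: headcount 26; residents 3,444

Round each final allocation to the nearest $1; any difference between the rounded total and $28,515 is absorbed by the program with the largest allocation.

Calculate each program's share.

Totals — headcount 478, residents 14,443.
Blended shares (60% headcount + 40% residents): Granite Mentoring 0.1168; Thornfield Outreach 0.2508; North Housing 0.2560; Garrison Wellness 0.0841; Ashcroft Arts 0.1642; South Advocacy 0.1280.
Proportional shares: Granite Mentoring 3,331.88; Thornfield Outreach 7,152.25; North Housing 7,300.28; Garrison Wellness 2,397.78; Ashcroft Arts 4,682.38; South Advocacy 3,650.43.
At nearest $1: Granite Mentoring $3,332; Thornfield Outreach $7,152; North Housing $7,300; Garrison Wellness $2,398; Ashcroft Arts $4,682; South Advocacy $3,650. Sum = $28,514.
Difference $28,515 − $28,514 = +$1 applied to largest allocation (North Housing): North Housing becomes $7,301.

Granite Mentoring: $3,332 · Thornfield Outreach: $7,152 · North Housing: $7,301 · Garrison Wellness: $2,398 · Ashcroft Arts: $4,682 · South Advocacy: $3,650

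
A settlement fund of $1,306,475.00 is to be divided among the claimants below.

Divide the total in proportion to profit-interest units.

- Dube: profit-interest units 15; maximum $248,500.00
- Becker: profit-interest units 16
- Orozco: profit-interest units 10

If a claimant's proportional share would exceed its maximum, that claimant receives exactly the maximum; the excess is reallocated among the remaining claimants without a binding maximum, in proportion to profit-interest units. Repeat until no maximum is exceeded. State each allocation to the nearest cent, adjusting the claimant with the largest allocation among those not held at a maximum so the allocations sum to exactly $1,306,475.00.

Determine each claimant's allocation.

Total profit-interest units = 41.
Unconstrained shares: Dube 477,978.6585; Becker 509,843.9024; Orozco 318,652.4390.
Capped: Dube ($248,500.00); balance $1,057,975.00 reallocated over remaining profit-interest units 26.
Redistributed shares: Becker 651,061.5385 → $651,061.54; Orozco 406,913.4615 → $406,913.46.

Dube: $248,500.00; Becker: $651,061.54; Orozco: $406,913.46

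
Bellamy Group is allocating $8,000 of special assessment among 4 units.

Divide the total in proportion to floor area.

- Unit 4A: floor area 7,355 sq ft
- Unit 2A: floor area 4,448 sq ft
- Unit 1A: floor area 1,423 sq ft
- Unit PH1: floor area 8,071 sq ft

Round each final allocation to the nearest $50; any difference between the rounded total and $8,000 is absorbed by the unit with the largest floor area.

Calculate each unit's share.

Floor area total: 7,355 + 4,448 + 1,423 + 8,071 = 21,297.
Pro-rata amounts: Unit 4A 2,762.83; Unit 2A 1,670.85; Unit 1A 534.54; Unit PH1 3,031.79.
After rounding ($50): Unit 4A $2,750; Unit 2A $1,650; Unit 1A $550; Unit PH1 $3,050. Sum = $8,000.
Rounded total matches; no reconciliation needed.

Unit 4A: $2,750 · Unit 2A: $1,650 · Unit 1A: $550 · Unit PH1: $3,050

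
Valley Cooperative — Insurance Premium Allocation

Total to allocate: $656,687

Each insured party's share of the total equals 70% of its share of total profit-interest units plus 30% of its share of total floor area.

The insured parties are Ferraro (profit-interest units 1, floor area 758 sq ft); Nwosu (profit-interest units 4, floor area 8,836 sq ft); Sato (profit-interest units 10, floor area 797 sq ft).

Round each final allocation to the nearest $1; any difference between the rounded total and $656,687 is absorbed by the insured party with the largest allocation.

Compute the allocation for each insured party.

Ferraro: $45,017 | Nwosu: $290,106 | Sato: $321,564

Profit-interest units total 15; floor area total 10,391.
Blended shares (70% profit-interest units + 30% floor area): Ferraro 0.0686; Nwosu 0.4418; Sato 0.4897.
Proportional shares: Ferraro 45,016.54; Nwosu 290,105.96; Sato 321,564.496.
At nearest $1: Ferraro $45,017; Nwosu $290,106; Sato $321,564. Sum = $656,687.
Sum already equals the total — no adjustment.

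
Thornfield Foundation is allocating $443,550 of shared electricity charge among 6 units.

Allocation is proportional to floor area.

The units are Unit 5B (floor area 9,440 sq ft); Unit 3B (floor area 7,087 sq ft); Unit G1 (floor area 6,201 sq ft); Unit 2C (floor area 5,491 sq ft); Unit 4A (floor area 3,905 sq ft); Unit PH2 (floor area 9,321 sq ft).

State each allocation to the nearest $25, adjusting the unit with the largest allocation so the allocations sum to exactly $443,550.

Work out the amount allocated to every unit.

Combined floor area = 41,445.
Proportional shares: Unit 5B 9,440/41,445 × $443,550 = 101,028.16; Unit 3B 7,087/41,445 × $443,550 = 75,846.03; Unit G1 6,201/41,445 × $443,550 = 66,363.94; Unit 2C 5,491/41,445 × $443,550 = 58,765.43; Unit 4A 3,905/41,445 × $443,550 = 41,791.84; Unit PH2 9,321/41,445 × $443,550 = 99,754.60.
After rounding ($25): Unit 5B $101,025; Unit 3B $75,850; Unit G1 $66,375; Unit 2C $58,775; Unit 4A $41,800; Unit PH2 $99,750. Sum = $443,575.
Difference $443,550 − $443,575 = −$25 applied to largest allocation (Unit 5B): Unit 5B becomes $101,000.

Unit 5B: $101,000 | Unit 3B: $75,850 | Unit G1: $66,375 | Unit 2C: $58,775 | Unit 4A: $41,800 | Unit PH2: $99,750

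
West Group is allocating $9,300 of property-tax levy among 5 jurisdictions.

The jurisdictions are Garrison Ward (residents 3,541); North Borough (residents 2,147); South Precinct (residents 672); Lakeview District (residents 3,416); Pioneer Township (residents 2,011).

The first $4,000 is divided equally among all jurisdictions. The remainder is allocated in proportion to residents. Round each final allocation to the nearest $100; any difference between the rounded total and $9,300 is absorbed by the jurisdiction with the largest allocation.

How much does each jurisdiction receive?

Garrison Ward: $2,400 · North Borough: $1,800 · South Precinct: $1,100 · Lakeview District: $2,300 · Pioneer Township: $1,700

$4,000 shared equally gives $800 per jurisdiction.
Remainder $5,300 by residents (total 11,787): Garrison Ward 1,592.20 → $1,600; North Borough 965.39 → $1,000; South Precinct 302.16 → $300; Lakeview District 1,536.00 → $1,500; Pioneer Township 904.24 → $900.
Totals: Garrison Ward $800 + $1,600 = $2,400; North Borough $800 + $1,000 = $1,800; South Precinct $800 + $300 = $1,100; Lakeview District $800 + $1,500 = $2,300; Pioneer Township $800 + $900 = $1,700.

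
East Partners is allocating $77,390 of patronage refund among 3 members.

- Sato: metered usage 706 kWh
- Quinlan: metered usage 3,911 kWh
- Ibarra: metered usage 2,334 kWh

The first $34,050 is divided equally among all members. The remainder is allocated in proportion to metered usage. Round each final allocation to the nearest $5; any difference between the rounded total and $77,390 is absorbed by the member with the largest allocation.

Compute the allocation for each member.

$34,050 shared equally gives $11,350 per member.
Remainder $43,340 by metered usage (total 6,951): Sato 4,401.96 → $4,400; Quinlan 24,385.37 → $24,385; Ibarra 14,552.66 → $14,555.
Totals: Sato $11,350 + $4,400 = $15,750; Quinlan $11,350 + $24,385 = $35,735; Ibarra $11,350 + $14,555 = $25,905.

Sato: $15,750 | Quinlan: $35,735 | Ibarra: $25,905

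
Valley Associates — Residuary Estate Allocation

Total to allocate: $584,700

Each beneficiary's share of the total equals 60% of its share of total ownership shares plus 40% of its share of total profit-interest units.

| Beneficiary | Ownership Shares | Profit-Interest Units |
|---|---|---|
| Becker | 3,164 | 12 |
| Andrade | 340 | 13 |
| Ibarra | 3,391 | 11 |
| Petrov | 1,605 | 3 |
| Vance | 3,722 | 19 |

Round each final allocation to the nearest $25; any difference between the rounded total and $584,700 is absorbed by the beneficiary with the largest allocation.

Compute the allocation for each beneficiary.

Becker: $139,200 · Andrade: $62,175 · Ibarra: $141,700 · Petrov: $58,175 · Vance: $183,450

Ownership shares total 12,222; profit-interest units total 58.
Blended shares (60% ownership shares + 40% profit-interest units): Becker 0.2381; Andrade 0.1063; Ibarra 0.2423; Petrov 0.0995; Vance 0.3138.
Proportional shares: Becker 139,208.35; Andrade 62,180.73; Ibarra 141,691.74; Petrov 58,167.12; Vance 183,452.06.
At nearest $25: Becker $139,200; Andrade $62,175; Ibarra $141,700; Petrov $58,175; Vance $183,450. Sum = $584,700.
Sum already equals the total — no adjustment.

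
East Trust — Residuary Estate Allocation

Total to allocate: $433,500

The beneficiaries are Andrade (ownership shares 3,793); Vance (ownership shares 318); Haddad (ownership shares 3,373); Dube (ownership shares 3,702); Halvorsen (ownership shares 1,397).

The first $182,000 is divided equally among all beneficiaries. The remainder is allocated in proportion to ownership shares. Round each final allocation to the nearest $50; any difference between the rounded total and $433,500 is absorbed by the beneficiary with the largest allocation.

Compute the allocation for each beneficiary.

$182,000 shared equally gives $36,400 per beneficiary.
Remainder $251,500 by ownership shares (total 12,583): Andrade 75,811.77 → $75,800; Vance 6,355.96 → $6,350; Haddad 67,417.11 → $67,400; Dube 73,992.93 → $74,000; Halvorsen 27,922.24 → $27,900.
Rounding difference +$50 on remainder applied to Andrade.
Totals: Andrade $36,400 + $75,850 = $112,250; Vance $36,400 + $6,350 = $42,750; Haddad $36,400 + $67,400 = $103,800; Dube $36,400 + $74,000 = $110,400; Halvorsen $36,400 + $27,900 = $64,300.

Andrade: $112,250; Vance: $42,750; Haddad: $103,800; Dube: $110,400; Halvorsen: $64,300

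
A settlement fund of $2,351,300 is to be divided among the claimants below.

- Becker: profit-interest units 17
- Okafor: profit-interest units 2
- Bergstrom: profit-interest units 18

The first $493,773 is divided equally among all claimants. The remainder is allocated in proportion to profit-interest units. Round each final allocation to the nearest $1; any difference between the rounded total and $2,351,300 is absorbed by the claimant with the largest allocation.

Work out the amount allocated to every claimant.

Becker: $1,018,049 | Okafor: $264,998 | Bergstrom: $1,068,253

First tranche $493,773 split equally: $164,591 each.
Remainder $1,857,527 by profit-interest units (total 37): Becker 853,458.35 → $853,458; Okafor 100,406.86 → $100,407; Bergstrom 903,661.78 → $903,662.
Totals: Becker $164,591 + $853,458 = $1,018,049; Okafor $164,591 + $100,407 = $264,998; Bergstrom $164,591 + $903,662 = $1,068,253.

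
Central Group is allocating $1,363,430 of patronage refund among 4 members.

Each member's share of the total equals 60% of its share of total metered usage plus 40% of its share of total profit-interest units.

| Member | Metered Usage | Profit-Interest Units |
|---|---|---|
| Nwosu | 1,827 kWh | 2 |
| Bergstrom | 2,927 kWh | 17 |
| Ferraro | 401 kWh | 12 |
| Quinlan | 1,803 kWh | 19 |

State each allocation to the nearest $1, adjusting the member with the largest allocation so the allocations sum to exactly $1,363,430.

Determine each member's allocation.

Nwosu: $236,617 · Bergstrom: $529,556 · Ferraro: $178,035 · Quinlan: $419,222

Metered usage total 6,958; profit-interest units total 50.
Combined weights (60% metered usage + 40% profit-interest units): Nwosu 0.1735; Bergstrom 0.3884; Ferraro 0.1306; Quinlan 0.3075.
Pro-rata amounts: Nwosu 236,616.83; Bergstrom 529,556.37; Ferraro 178,035.19; Quinlan 419,221.61.
Rounded to nearest $1: Nwosu $236,617; Bergstrom $529,556; Ferraro $178,035; Quinlan $419,222. Sum = $1,363,430.
No rounding difference to absorb.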